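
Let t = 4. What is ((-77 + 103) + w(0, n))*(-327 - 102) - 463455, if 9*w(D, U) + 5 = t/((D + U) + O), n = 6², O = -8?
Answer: -9961927/21 ≈ -4.7438e+5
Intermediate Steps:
n = 36
w(D, U) = -5/9 + 4/(9*(-8 + D + U)) (w(D, U) = -5/9 + (4/((D + U) - 8))/9 = -5/9 + (4/(-8 + D + U))/9 = -5/9 + 4/(9*(-8 + D + U)))
((-77 + 103) + w(0, n))*(-327 - 102) - 463455 = ((-77 + 103) + (44 - 5*0 - 5*36)/(9*(-8 + 0 + 36)))*(-327 - 102) - 463455 = (26 + (⅑)*(44 + 0 - 180)/28)*(-429) - 463455 = (26 + (⅑)*(1/28)*(-136))*(-429) - 463455 = (26 - 34/63)*(-429) - 463455 = (1604/63)*(-429) - 463455 = -229372/21 - 463455 = -9961927/21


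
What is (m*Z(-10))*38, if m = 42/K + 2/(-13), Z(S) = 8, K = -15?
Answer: -58368/65 ≈ -897.97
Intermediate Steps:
m = -192/65 (m = 42/(-15) + 2/(-13) = 42*(-1/15) + 2*(-1/13) = -14/5 - 2/13 = -192/65 ≈ -2.9538)
(m*Z(-10))*38 = -192/65*8*38 = -1536/65*38 = -58368/65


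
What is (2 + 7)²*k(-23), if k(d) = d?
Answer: -1863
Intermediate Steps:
(2 + 7)²*k(-23) = (2 + 7)²*(-23) = 9²*(-23) = 81*(-23) = -1863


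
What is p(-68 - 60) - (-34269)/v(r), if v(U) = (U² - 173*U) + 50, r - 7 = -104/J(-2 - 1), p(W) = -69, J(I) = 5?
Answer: -3676299/65696 ≈ -55.959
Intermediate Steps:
r = -69/5 (r = 7 - 104/5 = -69/5 ≈ -13.800)
v(U) = 50 + U² - 173*U
p(-68 - 60) - (-34269)/v(r) = -69 - (-34269)/(50 + (-69/5)² - 173*(-69/5)) = -69 - (-34269)/(50 + 4761/25 + 11937/5) = -69 - (-34269)/65696/25 = -69 - (-34269)*25/65696 = -69 - 1*(-856725/65696) = -69 + 856725/65696 = -3676299/65696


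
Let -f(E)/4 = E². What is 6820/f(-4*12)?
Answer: -1705/2304 ≈ -0.74002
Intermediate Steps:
f(E) = -4*E²
6820/f(-4*12) = 6820/((-4*(-4*12)²)) = 6820/((-4*(-48)²)) = 6820/((-4*2304)) = 6820/(-9216) = 6820*(-1/9216) = -1705/2304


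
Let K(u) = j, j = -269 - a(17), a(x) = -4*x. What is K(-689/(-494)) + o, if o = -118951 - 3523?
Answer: -122675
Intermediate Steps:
o = -122474
j = -201 (j = -269 - (-4)*17 = -269 - 1*(-68) = -269 + 68 = -201)
K(u) = -201
K(-689/(-494)) + o = -201 - 122474 = -122675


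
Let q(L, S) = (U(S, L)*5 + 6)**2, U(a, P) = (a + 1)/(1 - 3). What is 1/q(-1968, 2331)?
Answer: 1/33918976 ≈ 2.9482e-8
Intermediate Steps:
U(a, P) = -1/2 - a/2 (U(a, P) = (1 + a)/(-2) = (1 + a)*(-1/2) = -1/2 - a/2)
q(L, S) = (7/2 - 5*S/2)**2 (q(L, S) = ((-1/2 - S/2)*5 + 6)**2 = ((-5/2 - 5*S/2) + 6)**2 = (7/2 - 5*S/2)**2)
1/q(-1968, 2331) = 1/((-7 + 5*2331)**2/4) = 1/((-7 + 11655)**2/4) = 1/((1/4)*11648**2) = 1/((1/4)*135675904) = 1/33918976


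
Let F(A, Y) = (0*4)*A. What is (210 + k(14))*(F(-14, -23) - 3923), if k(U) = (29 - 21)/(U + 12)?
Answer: -10725482/13 ≈ -8.2504e+5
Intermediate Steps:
F(A, Y) = 0 (F(A, Y) = 0*A = 0)
k(U) = 8/(12 + U)
(210 + k(14))*(F(-14, -23) - 3923) = (210 + 8/(12 + 14))*(0 - 3923) = (210 + 8/26)*(-3923) = (210 + 8*(1/26))*(-3923) = (210 + 4/13)*(-3923) = (2734/13)*(-3923) = -10725482/13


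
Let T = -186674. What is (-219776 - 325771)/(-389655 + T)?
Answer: 545547/576329 ≈ 0.94659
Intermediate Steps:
(-219776 - 325771)/(-389655 + T) = (-219776 - 325771)/(-389655 - 186674) = -545547/(-576329) = -545547*(-1/576329) = 545547/576329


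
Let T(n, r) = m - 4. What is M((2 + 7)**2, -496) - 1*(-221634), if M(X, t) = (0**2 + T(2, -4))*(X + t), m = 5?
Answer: 221219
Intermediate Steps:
T(n, r) = 1 (T(n, r) = 5 - 4 = 1)
M(X, t) = X + t (M(X, t) = (0**2 + 1)*(X + t) = (0 + 1)*(X + t) = 1*(X + t) = X + t)
M((2 + 7)**2, -496) - 1*(-221634) = ((2 + 7)**2 - 496) - 1*(-221634) = (9**2 - 496) + 221634 = (81 - 496) + 221634 = -415 + 221634 = 221219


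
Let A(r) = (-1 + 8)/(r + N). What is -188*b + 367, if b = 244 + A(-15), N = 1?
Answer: -45411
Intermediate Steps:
A(r) = 7/(1 + r) (A(r) = (-1 + 8)/(r + 1) = 7/(1 + r))
b = 487/2 (b = 244 + 7/(1 - 15) = 244 + 7/(-14) = 244 + 7*(-1/14) = 244 - ½ = 487/2 ≈ 243.50)
-188*b + 367 = -188*487/2 + 367 = -45778 + 367 = -45411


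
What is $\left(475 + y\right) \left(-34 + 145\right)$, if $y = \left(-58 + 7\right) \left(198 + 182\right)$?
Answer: $-2098455$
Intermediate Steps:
$y = -19380$ ($y = \left(-51\right) 380 = -19380$)
$\left(475 + y\right) \left(-34 + 145\right) = \left(475 - 19380\right) \left(-34 + 145\right) = \left(-18905\right) 111 = -2098455$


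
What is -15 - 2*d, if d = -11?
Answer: 7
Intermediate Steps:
-15 - 2*d = -15 - 2*(-11) = -15 + 22 = 7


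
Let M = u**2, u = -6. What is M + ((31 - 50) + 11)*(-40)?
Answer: 356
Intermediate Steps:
M = 36 (M = (-6)**2 = 36)
M + ((31 - 50) + 11)*(-40) = 36 + ((31 - 50) + 11)*(-40) = 36 + (-19 + 11)*(-40) = 36 - 8*(-40) = 36 + 320 = 356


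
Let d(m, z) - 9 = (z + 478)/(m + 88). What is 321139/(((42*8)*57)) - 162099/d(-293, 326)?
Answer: -30290109721/949392 ≈ -31905.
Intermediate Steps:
d(m, z) = 9 + (478 + z)/(88 + m) (d(m, z) = 9 + (z + 478)/(m + 88) = 9 + (478 + z)/(88 + m))
321139/(((42*8)*57)) - 162099/d(-293, 326) = 321139/(((42*8)*57)) - 162099*(88 - 293)/(1270 + 326 + 9*(-293)) = 321139/((336*57)) - 162099*(-205/(1270 + 326 - 2637)) = 321139/19152 - 162099/((-1/205*(-1041))) = 321139*(1/19152) - 162099/1041/205 = 45877/2736 - 162099*205/1041 = 45877/2736 - 11076765/347 = -30290109721/949392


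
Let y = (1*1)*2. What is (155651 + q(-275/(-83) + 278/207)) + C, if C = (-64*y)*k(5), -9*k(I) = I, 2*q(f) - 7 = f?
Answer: 297284636/1909 ≈ 1.5573e+5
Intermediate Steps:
q(f) = 7/2 + f/2
k(I) = -I/9
y = 2 (y = 1*2 = 2)
C = 640/9 (C = (-64*2)*(-1/9*5) = -128*(-5/9) = 640/9 ≈ 71.111)
(155651 + q(-275/(-83) + 278/207)) + C = (155651 + (7/2 + (-275/(-83) + 278/207)/2)) + 640/9 = (155651 + (7/2 + (-275*(-1/83) + 278*(1/207))/2)) + 640/9 = (155651 + (7/2 + (275/83 + 278/207)/2)) + 640/9 = (155651 + (7/2 + (1/2)*(79999/17181))) + 640/9 = (155651 + (7/2 + 79999/34362)) + 640/9 = (155651 + 100133/17181) + 640/9 = 2674339964/17181 + 640/9 = 297284636/1909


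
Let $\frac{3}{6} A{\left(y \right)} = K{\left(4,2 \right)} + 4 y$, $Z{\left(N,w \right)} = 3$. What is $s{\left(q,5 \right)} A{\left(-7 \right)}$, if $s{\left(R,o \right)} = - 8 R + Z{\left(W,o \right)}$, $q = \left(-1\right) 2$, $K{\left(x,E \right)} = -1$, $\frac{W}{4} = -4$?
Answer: $-1102$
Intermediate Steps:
$W = -16$ ($W = 4 \left(-4\right) = -16$)
$q = -2$
$s{\left(R,o \right)} = 3 - 8 R$ ($s{\left(R,o \right)} = - 8 R + 3 = 3 - 8 R$)
$A{\left(y \right)} = -2 + 8 y$ ($A{\left(y \right)} = 2 \left(-1 + 4 y\right) = -2 + 8 y$)
$s{\left(q,5 \right)} A{\left(-7 \right)} = \left(3 - -16\right) \left(-2 + 8 \left(-7\right)\right) = \left(3 + 16\right) \left(-2 - 56\right) = 19 \left(-58\right) = -1102$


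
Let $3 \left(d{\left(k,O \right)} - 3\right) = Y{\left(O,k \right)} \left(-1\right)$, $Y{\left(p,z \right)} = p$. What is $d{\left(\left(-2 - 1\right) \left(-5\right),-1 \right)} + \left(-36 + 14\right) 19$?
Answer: $- \frac{1244}{3} \approx -414.67$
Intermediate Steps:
$d{\left(k,O \right)} = 3 - \frac{O}{3}$ ($d{\left(k,O \right)} = 3 + \frac{O \left(-1\right)}{3} = 3 + \frac{\left(-1\right) O}{3} = 3 - \frac{O}{3}$)
$d{\left(\left(-2 - 1\right) \left(-5\right),-1 \right)} + \left(-36 + 14\right) 19 = \left(3 - - \frac{1}{3}\right) + \left(-36 + 14\right) 19 = \left(3 + \frac{1}{3}\right) - 418 = \frac{10}{3} - 418 = - \frac{1244}{3}$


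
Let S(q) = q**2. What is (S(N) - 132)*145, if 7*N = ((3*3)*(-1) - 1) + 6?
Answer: -935540/49 ≈ -19093.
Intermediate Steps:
N = -4/7 (N = (((3*3)*(-1) - 1) + 6)/7 = ((9*(-1) - 1) + 6)/7 = ((-9 - 1) + 6)/7 = (-10 + 6)/7 = (1/7)*(-4) = -4/7 ≈ -0.57143)
(S(N) - 132)*145 = ((-4/7)**2 - 132)*145 = (16/49 - 132)*145 = -6452/49*145 = -935540/49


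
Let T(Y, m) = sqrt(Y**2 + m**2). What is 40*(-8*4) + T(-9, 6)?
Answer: -1280 + 3*sqrt(13) ≈ -1269.2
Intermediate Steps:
40*(-8*4) + T(-9, 6) = 40*(-8*4) + sqrt((-9)**2 + 6**2) = 40*(-32) + sqrt(81 + 36) = -1280 + sqrt(117) = -1280 + 3*sqrt(13)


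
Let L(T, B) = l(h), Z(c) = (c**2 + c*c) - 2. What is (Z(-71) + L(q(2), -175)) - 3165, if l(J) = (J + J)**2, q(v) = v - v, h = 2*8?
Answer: 7939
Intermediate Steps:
h = 16
q(v) = 0
Z(c) = -2 + 2*c**2 (Z(c) = (c**2 + c**2) - 2 = 2*c**2 - 2 = -2 + 2*c**2)
l(J) = 4*J**2 (l(J) = (2*J)**2 = 4*J**2)
L(T, B) = 1024 (L(T, B) = 4*16**2 = 4*256 = 1024)
(Z(-71) + L(q(2), -175)) - 3165 = ((-2 + 2*(-71)**2) + 1024) - 3165 = ((-2 + 2*5041) + 1024) - 3165 = ((-2 + 10082) + 1024) - 3165 = (10080 + 1024) - 3165 = 11104 - 3165 = 7939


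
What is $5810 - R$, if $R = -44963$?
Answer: $50773$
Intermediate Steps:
$5810 - R = 5810 - -44963 = 5810 + 44963 = 50773$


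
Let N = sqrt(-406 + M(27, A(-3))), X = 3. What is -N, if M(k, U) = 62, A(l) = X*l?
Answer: -2*I*sqrt(86) ≈ -18.547*I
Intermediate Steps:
A(l) = 3*l
N = 2*I*sqrt(86) (N = sqrt(-406 + 62) = sqrt(-344) = 2*I*sqrt(86) ≈ 18.547*I)
-N = -2*I*sqrt(86)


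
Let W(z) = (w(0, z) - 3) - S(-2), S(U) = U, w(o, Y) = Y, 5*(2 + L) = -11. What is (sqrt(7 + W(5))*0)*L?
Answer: 0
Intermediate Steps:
L = -21/5 (L = -2 + (1/5)*(-11) = -2 - 11/5 = -21/5 ≈ -4.2000)
W(z) = -1 + z (W(z) = (z - 3) - 1*(-2) = (-3 + z) + 2 = -1 + z)
(sqrt(7 + W(5))*0)*L = (sqrt(7 + (-1 + 5))*0)*(-21/5) = (sqrt(7 + 4)*0)*(-21/5) = (sqrt(11)*0)*(-21/5) = 0*(-21/5) = 0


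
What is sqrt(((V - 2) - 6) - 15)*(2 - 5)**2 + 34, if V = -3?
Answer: 34 + 9*I*sqrt(26) ≈ 34.0 + 45.891*I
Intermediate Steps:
sqrt(((V - 2) - 6) - 15)*(2 - 5)**2 + 34 = sqrt(((-3 - 2) - 6) - 15)*(2 - 5)**2 + 34 = sqrt((-5 - 6) - 15)*(-3)**2 + 34 = sqrt(-11 - 15)*9 + 34 = sqrt(-26)*9 + 34 = (I*sqrt(26))*9 + 34 = 9*I*sqrt(26) + 34 = 34 + 9*I*sqrt(26)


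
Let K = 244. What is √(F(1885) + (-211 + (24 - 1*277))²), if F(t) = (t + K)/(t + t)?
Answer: √3059988544730/3770 ≈ 464.00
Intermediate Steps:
F(t) = (244 + t)/(2*t) (F(t) = (t + 244)/(t + t) = (244 + t)/((2*t)) = (244 + t)*(1/(2*t)) = (244 + t)/(2*t))
√(F(1885) + (-211 + (24 - 1*277))²) = √((½)*(244 + 1885)/1885 + (-211 + (24 - 1*277))²) = √((½)*(1/1885)*2129 + (-211 + (24 - 277))²) = √(2129/3770 + (-211 - 253)²) = √(2129/3770 + (-464)²) = √(2129/3770 + 215296) = √(811668049/3770) = √3059988544730/3770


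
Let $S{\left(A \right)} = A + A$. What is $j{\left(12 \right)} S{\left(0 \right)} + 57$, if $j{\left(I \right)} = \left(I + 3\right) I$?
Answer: $57$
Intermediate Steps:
$S{\left(A \right)} = 2 A$
$j{\left(I \right)} = I \left(3 + I\right)$ ($j{\left(I \right)} = \left(3 + I\right) I = I \left(3 + I\right)$)
$j{\left(12 \right)} S{\left(0 \right)} + 57 = 12 \left(3 + 12\right) 2 \cdot 0 + 57 = 12 \cdot 15 \cdot 0 + 57 = 180 \cdot 0 + 57 = 0 + 57 = 57$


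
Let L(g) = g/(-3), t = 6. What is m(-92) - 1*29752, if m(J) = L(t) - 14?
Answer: -29768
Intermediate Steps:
L(g) = -g/3 (L(g) = g*(-⅓) = -g/3)
m(J) = -16 (m(J) = -⅓*6 - 14 = -2 - 14 = -16)
m(-92) - 1*29752 = -16 - 1*29752 = -16 - 29752 = -29768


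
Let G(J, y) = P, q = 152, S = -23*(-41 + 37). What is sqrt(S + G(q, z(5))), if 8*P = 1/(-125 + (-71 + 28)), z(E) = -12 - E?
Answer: sqrt(2596587)/168 ≈ 9.5916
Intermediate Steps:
S = 92 (S = -23*(-4) = 92)
P = -1/1344 (P = 1/(8*(-125 + (-71 + 28))) = 1/(8*(-125 - 43)) = (1/8)/(-168) = (1/8)*(-1/168) = -1/1344 ≈ -0.00074405)
G(J, y) = -1/1344
sqrt(S + G(q, z(5))) = sqrt(92 - 1/1344) = sqrt(123647/1344) = sqrt(2596587)/168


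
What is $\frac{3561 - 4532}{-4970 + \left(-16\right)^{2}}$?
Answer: $\frac{971}{4714} \approx 0.20598$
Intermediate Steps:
$\frac{3561 - 4532}{-4970 + \left(-16\right)^{2}} = - \frac{971}{-4970 + 256} = - \frac{971}{-4714} = \left(-971\right) \left(- \frac{1}{4714}\right) = \frac{971}{4714}$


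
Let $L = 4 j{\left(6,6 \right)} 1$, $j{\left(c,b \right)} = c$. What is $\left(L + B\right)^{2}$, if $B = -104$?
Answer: $6400$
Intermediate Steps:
$L = 24$ ($L = 4 \cdot 6 \cdot 1 = 24 \cdot 1 = 24$)
$\left(L + B\right)^{2} = \left(24 - 104\right)^{2} = \left(-80\right)^{2} = 6400$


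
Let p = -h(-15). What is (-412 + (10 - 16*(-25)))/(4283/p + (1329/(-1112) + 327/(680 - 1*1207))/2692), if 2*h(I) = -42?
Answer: -66258217536/6756738267917 ≈ -0.0098062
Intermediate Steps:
h(I) = -21 (h(I) = (½)*(-42) = -21)
p = 21 (p = -1*(-21) = 21)
(-412 + (10 - 16*(-25)))/(4283/p + (1329/(-1112) + 327/(680 - 1*1207))/2692) = (-412 + (10 - 16*(-25)))/(4283/21 + (1329/(-1112) + 327/(680 - 1*1207))/2692) = (-412 + (10 + 400))/(4283*(1/21) + (1329*(-1/1112) + 327/(680 - 1207))*(1/2692)) = (-412 + 410)/(4283/21 + (-1329/1112 + 327/(-527))*(1/2692)) = -2/(4283/21 + (-1329/1112 + 327*(-1/527))*(1/2692)) = -2/(4283/21 + (-1329/1112 - 327/527)*(1/2692)) = -2/(4283/21 - 1064007/586024*1/2692) = -2/(4283/21 - 1064007/1577576608) = -2/6756738267917/33129108768 = -2*33129108768/6756738267917 = -66258217536/6756738267917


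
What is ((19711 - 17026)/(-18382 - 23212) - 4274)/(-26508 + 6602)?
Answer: 177775441/827970164 ≈ 0.21471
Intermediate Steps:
((19711 - 17026)/(-18382 - 23212) - 4274)/(-26508 + 6602) = (2685/(-41594) - 4274)/(-19906) = (2685*(-1/41594) - 4274)*(-1/19906) = (-2685/41594 - 4274)*(-1/19906) = -177775441/41594*(-1/19906) = 177775441/827970164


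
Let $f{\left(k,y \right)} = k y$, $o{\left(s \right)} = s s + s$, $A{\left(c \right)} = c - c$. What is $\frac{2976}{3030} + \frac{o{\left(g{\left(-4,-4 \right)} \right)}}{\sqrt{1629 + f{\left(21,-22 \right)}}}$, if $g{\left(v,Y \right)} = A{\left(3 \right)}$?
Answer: $\frac{496}{505} \approx 0.98218$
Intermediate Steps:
$A{\left(c \right)} = 0$
$g{\left(v,Y \right)} = 0$
$o{\left(s \right)} = s + s^{2}$ ($o{\left(s \right)} = s^{2} + s = s + s^{2}$)
$\frac{2976}{3030} + \frac{o{\left(g{\left(-4,-4 \right)} \right)}}{\sqrt{1629 + f{\left(21,-22 \right)}}} = \frac{2976}{3030} + \frac{0 \left(1 + 0\right)}{\sqrt{1629 + 21 \left(-22\right)}} = 2976 \cdot \frac{1}{3030} + \frac{0 \cdot 1}{\sqrt{1629 - 462}} = \frac{496}{505} + \frac{0}{\sqrt{1167}} = \frac{496}{505} + 0 \frac{\sqrt{1167}}{1167} = \frac{496}{505} + 0 = \frac{496}{505}$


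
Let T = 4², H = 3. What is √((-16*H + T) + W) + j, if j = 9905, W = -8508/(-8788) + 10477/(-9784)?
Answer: 9905 + I*√21942583113126/826748 ≈ 9905.0 + 5.6659*I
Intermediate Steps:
W = -2207401/21495448 (W = -8508*(-1/8788) + 10477*(-1/9784) = 2127/2197 - 10477/9784 = -2207401/21495448 ≈ -0.10269)
T = 16
√((-16*H + T) + W) + j = √((-16*3 + 16) - 2207401/21495448) + 9905 = √((-48 + 16) - 2207401/21495448) + 9905 = √(-32 - 2207401/21495448) + 9905 = √(-690061737/21495448) + 9905 = I*√21942583113126/826748 + 9905 = 9905 + I*√21942583113126/826748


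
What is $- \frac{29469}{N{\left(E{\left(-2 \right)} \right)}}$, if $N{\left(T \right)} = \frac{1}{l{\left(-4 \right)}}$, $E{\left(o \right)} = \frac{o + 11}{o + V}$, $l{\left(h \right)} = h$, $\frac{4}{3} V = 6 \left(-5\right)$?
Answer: $117876$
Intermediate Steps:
$V = - \frac{45}{2}$ ($V = \frac{3 \cdot 6 \left(-5\right)}{4} = \frac{3}{4} \left(-30\right) = - \frac{45}{2} \approx -22.5$)
$E{\left(o \right)} = \frac{11 + o}{- \frac{45}{2} + o}$ ($E{\left(o \right)} = \frac{o + 11}{o - \frac{45}{2}} = \frac{11 + o}{- \frac{45}{2} + o}$)
$N{\left(T \right)} = - \frac{1}{4}$ ($N{\left(T \right)} = \frac{1}{-4} = - \frac{1}{4}$)
$- \frac{29469}{N{\left(E{\left(-2 \right)} \right)}} = - \frac{29469}{- \frac{1}{4}} = \left(-29469\right) \left(-4\right) = 117876$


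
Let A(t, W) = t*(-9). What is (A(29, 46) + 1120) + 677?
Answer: 1536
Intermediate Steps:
A(t, W) = -9*t
(A(29, 46) + 1120) + 677 = (-9*29 + 1120) + 677 = (-261 + 1120) + 677 = 859 + 677 = 1536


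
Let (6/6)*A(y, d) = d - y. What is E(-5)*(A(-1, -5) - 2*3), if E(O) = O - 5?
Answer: 100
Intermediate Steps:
E(O) = -5 + O
A(y, d) = d - y
E(-5)*(A(-1, -5) - 2*3) = (-5 - 5)*((-5 - 1*(-1)) - 2*3) = -10*((-5 + 1) - 6) = -10*(-4 - 6) = -10*(-10) = 100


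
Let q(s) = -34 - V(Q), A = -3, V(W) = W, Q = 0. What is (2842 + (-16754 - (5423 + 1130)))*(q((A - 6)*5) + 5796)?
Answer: -117919330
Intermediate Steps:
q(s) = -34 (q(s) = -34 - 1*0 = -34 + 0 = -34)
(2842 + (-16754 - (5423 + 1130)))*(q((A - 6)*5) + 5796) = (2842 + (-16754 - (5423 + 1130)))*(-34 + 5796) = (2842 + (-16754 - 1*6553))*5762 = (2842 + (-16754 - 6553))*5762 = (2842 - 23307)*5762 = -20465*5762 = -117919330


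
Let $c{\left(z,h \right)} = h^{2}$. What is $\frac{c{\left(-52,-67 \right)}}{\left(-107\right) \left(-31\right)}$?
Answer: $\frac{4489}{3317} \approx 1.3533$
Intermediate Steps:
$\frac{c{\left(-52,-67 \right)}}{\left(-107\right) \left(-31\right)} = \frac{\left(-67\right)^{2}}{\left(-107\right) \left(-31\right)} = \frac{4489}{3317}$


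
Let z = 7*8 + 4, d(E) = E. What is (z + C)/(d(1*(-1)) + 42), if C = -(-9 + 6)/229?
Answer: 13743/9389 ≈ 1.4637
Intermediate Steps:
z = 60 (z = 56 + 4 = 60)
C = 3/229 (C = -1*(-3)*(1/229) = 3*(1/229) = 3/229 ≈ 0.013100)
(z + C)/(d(1*(-1)) + 42) = (60 + 3/229)/(1*(-1) + 42) = 13743/(229*(-1 + 42)) = (13743/229)/41 = (13743/229)*(1/41) = 13743/9389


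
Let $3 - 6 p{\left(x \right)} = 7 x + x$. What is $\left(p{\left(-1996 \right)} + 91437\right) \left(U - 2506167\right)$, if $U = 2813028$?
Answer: $\frac{57750524191}{2} \approx 2.8875 \cdot 10^{10}$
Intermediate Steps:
$p{\left(x \right)} = \frac{1}{2} - \frac{4 x}{3}$ ($p{\left(x \right)} = \frac{1}{2} - \frac{7 x + x}{6} = \frac{1}{2} - \frac{8 x}{6} = \frac{1}{2} - \frac{4 x}{3}$)
$\left(p{\left(-1996 \right)} + 91437\right) \left(U - 2506167\right) = \left(\left(\frac{1}{2} - - \frac{7984}{3}\right) + 91437\right) \left(2813028 - 2506167\right) = \left(\left(\frac{1}{2} + \frac{7984}{3}\right) + 91437\right) 306861 = \left(\frac{15971}{6} + 91437\right) 306861 = \frac{564593}{6} \cdot 306861 = \frac{57750524191}{2}$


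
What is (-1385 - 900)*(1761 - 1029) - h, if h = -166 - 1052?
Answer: -1671402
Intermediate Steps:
h = -1218
(-1385 - 900)*(1761 - 1029) - h = (-1385 - 900)*(1761 - 1029) - 1*(-1218) = -2285*732 + 1218 = -1672620 + 1218 = -1671402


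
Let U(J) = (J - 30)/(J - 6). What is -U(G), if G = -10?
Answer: -5/2 ≈ -2.5000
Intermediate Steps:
U(J) = (-30 + J)/(-6 + J)
-U(G) = -(-30 - 10)/(-6 - 10) = -(-40)/(-16) = -(-1)*(-40)/16 = -1*5/2 = -5/2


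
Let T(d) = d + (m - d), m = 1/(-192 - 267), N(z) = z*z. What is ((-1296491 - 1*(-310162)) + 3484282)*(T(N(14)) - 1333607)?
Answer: -509687004622714/153 ≈ -3.3313e+12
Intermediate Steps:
N(z) = z²
m = -1/459 (m = 1/(-459) = -1/459 ≈ -0.0021787)
T(d) = -1/459 (T(d) = d + (-1/459 - d) = -1/459)
((-1296491 - 1*(-310162)) + 3484282)*(T(N(14)) - 1333607) = ((-1296491 - 1*(-310162)) + 3484282)*(-1/459 - 1333607) = ((-1296491 + 310162) + 3484282)*(-612125614/459) = (-986329 + 3484282)*(-612125614/459) = 2497953*(-612125614/459) = -509687004622714/153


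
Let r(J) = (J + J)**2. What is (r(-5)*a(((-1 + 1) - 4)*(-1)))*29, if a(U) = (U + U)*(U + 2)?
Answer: 139200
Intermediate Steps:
r(J) = 4*J**2 (r(J) = (2*J)**2 = 4*J**2)
a(U) = 2*U*(2 + U) (a(U) = (2*U)*(2 + U) = 2*U*(2 + U))
(r(-5)*a(((-1 + 1) - 4)*(-1)))*29 = ((4*(-5)**2)*(2*(((-1 + 1) - 4)*(-1))*(2 + ((-1 + 1) - 4)*(-1))))*29 = ((4*25)*(2*((0 - 4)*(-1))*(2 + (0 - 4)*(-1))))*29 = (100*(2*(-4*(-1))*(2 - 4*(-1))))*29 = (100*(2*4*(2 + 4)))*29 = (100*(2*4*6))*29 = (100*48)*29 = 4800*29 = 139200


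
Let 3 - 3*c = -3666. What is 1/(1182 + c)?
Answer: 1/2405 ≈ 0.00041580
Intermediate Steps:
c = 1223 (c = 1 - ⅓*(-3666) = 1 + 1222 = 1223)
1/(1182 + c) = 1/(1182 + 1223) = 1/2405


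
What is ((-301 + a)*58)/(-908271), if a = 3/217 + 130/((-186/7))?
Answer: 11549366/591284421 ≈ 0.019533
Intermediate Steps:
a = -3176/651 (a = 3*(1/217) + 130/((-186*1/7)) = 3/217 + 130/(-186/7) = 3/217 + 130*(-7/186) = 3/217 - 455/93 = -3176/651 ≈ -4.8786)
((-301 + a)*58)/(-908271) = ((-301 - 3176/651)*58)/(-908271) = -199127/651*58*(-1/908271) = -11549366/651*(-1/908271) = 11549366/591284421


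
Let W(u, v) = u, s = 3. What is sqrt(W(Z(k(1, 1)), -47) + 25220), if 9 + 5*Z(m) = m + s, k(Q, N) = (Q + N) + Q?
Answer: sqrt(630485)/5 ≈ 158.81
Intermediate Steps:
k(Q, N) = N + 2*Q (k(Q, N) = (N + Q) + Q = N + 2*Q)
Z(m) = -6/5 + m/5 (Z(m) = -9/5 + (m + 3)/5 = -9/5 + (3 + m)/5 = -9/5 + (3/5 + m/5) = -6/5 + m/5)
sqrt(W(Z(k(1, 1)), -47) + 25220) = sqrt((-6/5 + (1 + 2*1)/5) + 25220) = sqrt((-6/5 + (1 + 2)/5) + 25220) = sqrt((-6/5 + (1/5)*3) + 25220) = sqrt((-6/5 + 3/5) + 25220) = sqrt(-3/5 + 25220) = sqrt(126097/5) = sqrt(630485)/5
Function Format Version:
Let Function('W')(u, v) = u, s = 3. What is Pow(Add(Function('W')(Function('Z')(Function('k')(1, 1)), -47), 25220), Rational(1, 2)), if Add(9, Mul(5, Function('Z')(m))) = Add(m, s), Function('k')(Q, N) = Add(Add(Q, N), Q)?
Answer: Mul(Rational(1, 5), Pow(630485, Rational(1, 2))) ≈ 158.81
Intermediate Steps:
Function('k')(Q, N) = Add(N, Mul(2, Q)) (Function('k')(Q, N) = Add(Add(N, Q), Q) = Add(N, Mul(2, Q)))
Function('Z')(m) = Add(Rational(-6, 5), Mul(Rational(1, 5), m)) (Function('Z')(m) = Add(Rational(-9, 5), Mul(Rational(1, 5), Add(m, 3))) = Add(Rational(-9, 5), Mul(Rational(1, 5), Add(3, m))) = Add(Rational(-9, 5), Add(Rational(3, 5), Mul(Rational(1, 5), m))) = Add(Rational(-6, 5), Mul(Rational(1, 5), m)))
Pow(Add(Function('W')(Function('Z')(Function('k')(1, 1)), -47), 25220), Rational(1, 2)) = Pow(Add(Add(Rational(-6, 5), Mul(Rational(1, 5), Add(1, Mul(2, 1)))), 25220), Rational(1, 2)) = Pow(Add(Add(Rational(-6, 5), Mul(Rational(1, 5), Add(1, 2))), 25220), Rational(1, 2)) = Pow(Add(Add(Rational(-6, 5), Mul(Rational(1, 5), 3)), 25220), Rational(1, 2)) = Pow(Add(Add(Rational(-6, 5), Rational(3, 5)), 25220), Rational(1, 2)) = Pow(Add(Rational(-3, 5), 25220), Rational(1, 2)) = Pow(Rational(126097, 5), Rational(1, 2)) = Mul(Rational(1, 5), Pow(630485, Rational(1, 2)))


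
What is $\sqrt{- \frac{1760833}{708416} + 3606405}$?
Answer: $\frac{\sqrt{28279449173928643}}{88552} \approx 1899.1$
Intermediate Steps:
$\sqrt{- \frac{1760833}{708416} + 3606405} = \sqrt{\frac{2554833243647}{708416}} = \frac{\sqrt{28279449173928643}}{88552}$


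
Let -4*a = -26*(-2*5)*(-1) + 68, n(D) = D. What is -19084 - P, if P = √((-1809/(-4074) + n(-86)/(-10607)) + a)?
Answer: -19084 - √10053045998154082/14404306 ≈ -19091.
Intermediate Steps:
a = 48 (a = -(-26*(-2*5)*(-1) + 68)/4 = -(-(-260)*(-1) + 68)/4 = -(-26*10 + 68)/4 = -(-260 + 68)/4 = -¼*(-192) = 48)
P = √10053045998154082/14404306 (P = √((-1809/(-4074) - 86/(-10607)) + 48) = √((-1809*(-1/4074) - 86*(-1/10607)) + 48) = √((603/1358 + 86/10607) + 48) = √(6512809/14404306 + 48) = √(697919497/14404306) = √10053045998154082/14404306 ≈ 6.9608)
-19084 - P = -19084 - √10053045998154082/14404306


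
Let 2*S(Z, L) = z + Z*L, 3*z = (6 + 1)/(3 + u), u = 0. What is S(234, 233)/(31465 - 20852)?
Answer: 490705/191034 ≈ 2.5687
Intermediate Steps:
z = 7/9 (z = ((6 + 1)/(3 + 0))/3 = (7/3)/3 = (7*(1/3))/3 = (1/3)*(7/3) = 7/9 ≈ 0.77778)
S(Z, L) = 7/18 + L*Z/2 (S(Z, L) = (7/9 + Z*L)/2 = (7/9 + L*Z)/2 = 7/18 + L*Z/2)
S(234, 233)/(31465 - 20852) = (7/18 + (1/2)*233*234)/(31465 - 20852) = (7/18 + 27261)/10613 = (490705/18)*(1/10613) = 490705/191034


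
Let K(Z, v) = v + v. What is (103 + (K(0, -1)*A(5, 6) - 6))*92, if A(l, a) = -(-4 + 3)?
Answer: 8740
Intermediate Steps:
K(Z, v) = 2*v
A(l, a) = 1 (A(l, a) = -1*(-1) = 1)
(103 + (K(0, -1)*A(5, 6) - 6))*92 = (103 + ((2*(-1))*1 - 6))*92 = (103 + (-2*1 - 6))*92 = (103 + (-2 - 6))*92 = (103 - 8)*92 = 95*92 = 8740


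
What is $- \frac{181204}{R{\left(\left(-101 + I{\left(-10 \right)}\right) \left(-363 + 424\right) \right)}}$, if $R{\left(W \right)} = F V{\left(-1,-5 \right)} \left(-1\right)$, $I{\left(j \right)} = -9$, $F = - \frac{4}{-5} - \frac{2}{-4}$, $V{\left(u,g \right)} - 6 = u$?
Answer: $\frac{362408}{13} \approx 27878.0$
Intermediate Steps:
$V{\left(u,g \right)} = 6 + u$
$F = \frac{13}{10}$ ($F = \left(-4\right) \left(- \frac{1}{5}\right) - - \frac{1}{2} = \frac{4}{5} + \frac{1}{2} = \frac{13}{10} \approx 1.3$)
$R{\left(W \right)} = - \frac{13}{2}$ ($R{\left(W \right)} = \frac{13 \left(6 - 1\right)}{10} \left(-1\right) = \frac{13}{10} \cdot 5 \left(-1\right) = \frac{13}{2} \left(-1\right) = - \frac{13}{2}$)
$- \frac{181204}{R{\left(\left(-101 + I{\left(-10 \right)}\right) \left(-363 + 424\right) \right)}} = - \frac{181204}{- \frac{13}{2}} = \left(-181204\right) \left(- \frac{2}{13}\right) = \frac{362408}{13}$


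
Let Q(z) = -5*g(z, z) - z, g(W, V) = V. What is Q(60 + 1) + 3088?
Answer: 2722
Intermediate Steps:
Q(z) = -6*z (Q(z) = -5*z - z = -6*z)
Q(60 + 1) + 3088 = -6*(60 + 1) + 3088 = -6*61 + 3088 = -366 + 3088 = 2722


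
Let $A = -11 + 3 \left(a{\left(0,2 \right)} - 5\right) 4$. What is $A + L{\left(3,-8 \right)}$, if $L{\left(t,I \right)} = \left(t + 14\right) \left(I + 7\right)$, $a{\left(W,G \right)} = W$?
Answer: $-88$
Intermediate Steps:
$L{\left(t,I \right)} = \left(7 + I\right) \left(14 + t\right)$ ($L{\left(t,I \right)} = \left(14 + t\right) \left(7 + I\right) = \left(7 + I\right) \left(14 + t\right)$)
$A = -71$ ($A = -11 + 3 \left(0 - 5\right) 4 = -11 + 3 \left(-5\right) 4 = -11 - 60 = -71$)
$A + L{\left(3,-8 \right)} = -71 + \left(98 + 7 \cdot 3 + 14 \left(-8\right) - 24\right) = -71 + \left(98 + 21 - 112 - 24\right) = -71 - 17 = -88$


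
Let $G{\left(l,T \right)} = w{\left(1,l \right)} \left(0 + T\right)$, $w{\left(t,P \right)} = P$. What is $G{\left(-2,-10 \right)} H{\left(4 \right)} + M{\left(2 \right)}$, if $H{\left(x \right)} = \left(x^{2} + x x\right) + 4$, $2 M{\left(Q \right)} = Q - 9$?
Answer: $\frac{1433}{2} \approx 716.5$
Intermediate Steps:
$M{\left(Q \right)} = - \frac{9}{2} + \frac{Q}{2}$ ($M{\left(Q \right)} = \frac{Q - 9}{2} = \frac{-9 + Q}{2} = - \frac{9}{2} + \frac{Q}{2}$)
$H{\left(x \right)} = 4 + 2 x^{2}$ ($H{\left(x \right)} = \left(x^{2} + x^{2}\right) + 4 = 2 x^{2} + 4 = 4 + 2 x^{2}$)
$G{\left(l,T \right)} = T l$ ($G{\left(l,T \right)} = l \left(0 + T\right) = l T = T l$)
$G{\left(-2,-10 \right)} H{\left(4 \right)} + M{\left(2 \right)} = \left(-10\right) \left(-2\right) \left(4 + 2 \cdot 4^{2}\right) + \left(- \frac{9}{2} + \frac{1}{2} \cdot 2\right) = 20 \left(4 + 2 \cdot 16\right) + \left(- \frac{9}{2} + 1\right) = 20 \left(4 + 32\right) - \frac{7}{2} = 20 \cdot 36 - \frac{7}{2} = 720 - \frac{7}{2} = \frac{1433}{2}$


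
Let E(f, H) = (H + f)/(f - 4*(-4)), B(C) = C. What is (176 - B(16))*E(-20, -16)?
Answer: 1440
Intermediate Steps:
E(f, H) = (H + f)/(16 + f) (E(f, H) = (H + f)/(f + 16) = (H + f)/(16 + f))
(176 - B(16))*E(-20, -16) = (176 - 1*16)*((-16 - 20)/(16 - 20)) = (176 - 16)*(-36/(-4)) = 160*(-1/4*(-36)) = 160*9 = 1440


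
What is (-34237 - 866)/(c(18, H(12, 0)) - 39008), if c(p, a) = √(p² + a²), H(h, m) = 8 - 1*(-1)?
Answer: 1369297824/1521623659 + 315927*√5/1521623659 ≈ 0.90036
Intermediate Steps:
H(h, m) = 9 (H(h, m) = 8 + 1 = 9)
c(p, a) = √(a² + p²)
(-34237 - 866)/(c(18, H(12, 0)) - 39008) = (-34237 - 866)/(√(9² + 18²) - 39008) = -35103/(√(81 + 324) - 39008) = -35103/(√405 - 39008) = -35103/(9*√5 - 39008) = -35103/(-39008 + 9*√5)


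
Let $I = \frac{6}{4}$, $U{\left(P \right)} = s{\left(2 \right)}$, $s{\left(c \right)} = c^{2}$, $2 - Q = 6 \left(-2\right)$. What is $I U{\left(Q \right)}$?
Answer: $6$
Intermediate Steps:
$Q = 14$ ($Q = 2 - 6 \left(-2\right) = 2 - -12 = 2 + 12 = 14$)
$U{\left(P \right)} = 4$ ($U{\left(P \right)} = 2^{2} = 4$)
$I = \frac{3}{2}$ ($I = 6 \cdot \frac{1}{4} = \frac{3}{2} \approx 1.5$)
$I U{\left(Q \right)} = \frac{3}{2} \cdot 4 = 6$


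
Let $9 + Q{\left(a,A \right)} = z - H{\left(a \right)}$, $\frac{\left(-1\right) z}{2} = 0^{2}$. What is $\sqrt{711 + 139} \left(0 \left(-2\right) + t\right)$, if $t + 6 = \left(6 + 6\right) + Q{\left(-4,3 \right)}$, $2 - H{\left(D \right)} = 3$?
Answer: $- 10 \sqrt{34} \approx -58.31$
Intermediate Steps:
$z = 0$ ($z = - 2 \cdot 0^{2} = \left(-2\right) 0 = 0$)
$H{\left(D \right)} = -1$ ($H{\left(D \right)} = 2 - 3 = -1$)
$Q{\left(a,A \right)} = -8$ ($Q{\left(a,A \right)} = -9 + \left(0 - -1\right) = -9 + \left(0 + 1\right) = -9 + 1 = -8$)
$t = -2$ ($t = -6 + \left(\left(6 + 6\right) - 8\right) = -6 + \left(12 - 8\right) = -6 + 4 = -2$)
$\sqrt{711 + 139} \left(0 \left(-2\right) + t\right) = \sqrt{711 + 139} \left(0 \left(-2\right) - 2\right) = \sqrt{850} \left(0 - 2\right) = 5 \sqrt{34} \left(-2\right) = - 10 \sqrt{34}$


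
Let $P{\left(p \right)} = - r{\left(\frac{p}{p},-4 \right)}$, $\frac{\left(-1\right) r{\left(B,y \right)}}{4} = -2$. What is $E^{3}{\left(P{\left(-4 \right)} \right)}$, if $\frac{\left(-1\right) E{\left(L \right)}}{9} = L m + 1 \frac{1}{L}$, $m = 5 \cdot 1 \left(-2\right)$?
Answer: $- \frac{190208579751}{512} \approx -3.715 \cdot 10^{8}$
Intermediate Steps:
$r{\left(B,y \right)} = 8$ ($r{\left(B,y \right)} = \left(-4\right) \left(-2\right) = 8$)
$P{\left(p \right)} = -8$ ($P{\left(p \right)} = \left(-1\right) 8 = -8$)
$m = -10$ ($m = 5 \left(-2\right) = -10$)
$E{\left(L \right)} = - \frac{9}{L} + 90 L$ ($E{\left(L \right)} = - 9 \left(L \left(-10\right) + 1 \frac{1}{L}\right) = - 9 \left(- 10 L + \frac{1}{L}\right) = - 9 \left(\frac{1}{L} - 10 L\right) = - \frac{9}{L} + 90 L$)
$E^{3}{\left(P{\left(-4 \right)} \right)} = \left(- \frac{9}{-8} + 90 \left(-8\right)\right)^{3} = \left(\left(-9\right) \left(- \frac{1}{8}\right) - 720\right)^{3} = \left(\frac{9}{8} - 720\right)^{3} = \left(- \frac{5751}{8}\right)^{3} = - \frac{190208579751}{512}$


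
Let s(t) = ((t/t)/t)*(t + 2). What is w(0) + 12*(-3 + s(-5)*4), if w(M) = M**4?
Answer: -36/5 ≈ -7.2000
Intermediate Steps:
s(t) = (2 + t)/t (s(t) = (1/t)*(2 + t) = (2 + t)/t)
w(0) + 12*(-3 + s(-5)*4) = 0**4 + 12*(-3 + ((2 - 5)/(-5))*4) = 0 + 12*(-3 - 1/5*(-3)*4) = 0 + 12*(-3 + (3/5)*4) = 0 + 12*(-3 + 12/5) = 0 + 12*(-3/5) = 0 - 36/5 = -36/5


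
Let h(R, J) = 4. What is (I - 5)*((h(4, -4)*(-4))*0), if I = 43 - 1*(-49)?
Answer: 0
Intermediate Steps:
I = 92 (I = 43 + 49 = 92)
(I - 5)*((h(4, -4)*(-4))*0) = (92 - 5)*((4*(-4))*0) = 87*(-16*0) = 87*0 = 0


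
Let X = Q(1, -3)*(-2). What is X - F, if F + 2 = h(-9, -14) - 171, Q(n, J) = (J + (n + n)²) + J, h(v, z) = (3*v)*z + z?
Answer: -187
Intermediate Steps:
h(v, z) = z + 3*v*z (h(v, z) = 3*v*z + z = z + 3*v*z)
Q(n, J) = 2*J + 4*n² (Q(n, J) = (J + (2*n)²) + J = (J + 4*n²) + J = 2*J + 4*n²)
F = 191 (F = -2 + (-14*(1 + 3*(-9)) - 171) = -2 + (-14*(1 - 27) - 171) = -2 + (-14*(-26) - 171) = -2 + (364 - 171) = -2 + 193 = 191)
X = 4 (X = (2*(-3) + 4*1²)*(-2) = (-6 + 4*1)*(-2) = (-6 + 4)*(-2) = -2*(-2) = 4)
X - F = 4 - 1*191 = 4 - 191 = -187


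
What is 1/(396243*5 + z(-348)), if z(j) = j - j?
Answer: 1/1981215 ≈ 5.0474e-7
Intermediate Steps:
z(j) = 0
1/(396243*5 + z(-348)) = 1/(396243*5 + 0) = 1/(1981215 + 0) = 1/1981215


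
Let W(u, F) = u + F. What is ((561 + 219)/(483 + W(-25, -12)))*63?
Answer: 24570/223 ≈ 110.18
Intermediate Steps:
W(u, F) = F + u
((561 + 219)/(483 + W(-25, -12)))*63 = ((561 + 219)/(483 + (-12 - 25)))*63 = (780/(483 - 37))*63 = (780/446)*63 = (780*(1/446))*63 = (390/223)*63 = 24570/223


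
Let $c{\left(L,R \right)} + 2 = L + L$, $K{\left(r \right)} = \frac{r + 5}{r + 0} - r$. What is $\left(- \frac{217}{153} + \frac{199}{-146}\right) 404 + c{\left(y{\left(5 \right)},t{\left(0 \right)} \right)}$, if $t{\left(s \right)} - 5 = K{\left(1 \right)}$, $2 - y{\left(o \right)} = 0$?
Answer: $- \frac{12527720}{11169} \approx -1121.7$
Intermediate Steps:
$y{\left(o \right)} = 2$ ($y{\left(o \right)} = 2 - 0 = 2 + 0 = 2$)
$K{\left(r \right)} = - r + \frac{5 + r}{r}$ ($K{\left(r \right)} = \frac{5 + r}{r} - r = - r + \frac{5 + r}{r}$)
$t{\left(s \right)} = 10$ ($t{\left(s \right)} = 5 + \left(1 - 1 + \frac{5}{1}\right) = 5 + \left(1 - 1 + 5 \cdot 1\right) = 5 + \left(1 - 1 + 5\right) = 5 + 5 = 10$)
$c{\left(L,R \right)} = -2 + 2 L$ ($c{\left(L,R \right)} = -2 + \left(L + L\right) = -2 + 2 L$)
$\left(- \frac{217}{153} + \frac{199}{-146}\right) 404 + c{\left(y{\left(5 \right)},t{\left(0 \right)} \right)} = \left(- \frac{217}{153} + \frac{199}{-146}\right) 404 + \left(-2 + 2 \cdot 2\right) = \left(\left(-217\right) \frac{1}{153} + 199 \left(- \frac{1}{146}\right)\right) 404 + \left(-2 + 4\right) = \left(- \frac{217}{153} - \frac{199}{146}\right) 404 + 2 = \left(- \frac{62129}{22338}\right) 404 + 2 = - \frac{12550058}{11169} + 2 = - \frac{12527720}{11169}$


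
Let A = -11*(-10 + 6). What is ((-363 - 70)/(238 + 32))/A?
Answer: -433/11880 ≈ -0.036448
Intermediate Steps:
A = 44 (A = -11*(-4) = 44)
((-363 - 70)/(238 + 32))/A = ((-363 - 70)/(238 + 32))/44 = -433/270*(1/44) = -433*1/270*(1/44) = -433/270*1/44 = -433/11880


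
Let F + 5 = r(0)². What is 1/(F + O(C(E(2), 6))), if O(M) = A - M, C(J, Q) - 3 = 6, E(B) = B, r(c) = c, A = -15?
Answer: -1/29 ≈ -0.034483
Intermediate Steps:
C(J, Q) = 9 (C(J, Q) = 3 + 6 = 9)
F = -5 (F = -5 + 0² = -5 + 0 = -5)
O(M) = -15 - M
1/(F + O(C(E(2), 6))) = 1/(-5 + (-15 - 1*9)) = 1/(-5 + (-15 - 9)) = 1/(-5 - 24) = 1/(-29) = -1/29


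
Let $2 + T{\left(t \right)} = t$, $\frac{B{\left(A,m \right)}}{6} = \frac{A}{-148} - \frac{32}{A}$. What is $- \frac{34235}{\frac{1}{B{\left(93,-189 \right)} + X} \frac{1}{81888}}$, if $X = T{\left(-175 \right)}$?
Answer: $\frac{587912701606320}{1147} \approx 5.1257 \cdot 10^{11}$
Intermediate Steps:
$B{\left(A,m \right)} = - \frac{192}{A} - \frac{3 A}{74}$ ($B{\left(A,m \right)} = 6 \left(\frac{A}{-148} - \frac{32}{A}\right) = 6 \left(A \left(- \frac{1}{148}\right) - \frac{32}{A}\right) = 6 \left(- \frac{A}{148} - \frac{32}{A}\right) = 6 \left(- \frac{32}{A} - \frac{A}{148}\right) = - \frac{192}{A} - \frac{3 A}{74}$)
$T{\left(t \right)} = -2 + t$
$X = -177$ ($X = -2 - 175 = -177$)
$- \frac{34235}{\frac{1}{B{\left(93,-189 \right)} + X} \frac{1}{81888}} = - \frac{34235}{\frac{1}{\left(- \frac{192}{93} - \frac{279}{74}\right) - 177} \cdot \frac{1}{81888}} = - \frac{34235}{\frac{1}{\left(\left(-192\right) \frac{1}{93} - \frac{279}{74}\right) - 177} \cdot \frac{1}{81888}} = - \frac{34235}{\frac{1}{\left(- \frac{64}{31} - \frac{279}{74}\right) - 177} \cdot \frac{1}{81888}} = - \frac{34235}{\frac{1}{- \frac{13385}{2294} - 177} \cdot \frac{1}{81888}} = - \frac{34235}{\frac{1}{- \frac{419423}{2294}} \cdot \frac{1}{81888}} = - \frac{34235}{\left(- \frac{2294}{419423}\right) \frac{1}{81888}} = - \frac{34235}{- \frac{1147}{17172855312}} = \left(-34235\right) \left(- \frac{17172855312}{1147}\right) = \frac{587912701606320}{1147}$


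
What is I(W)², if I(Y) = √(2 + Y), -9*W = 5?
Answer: 13/9 ≈ 1.4444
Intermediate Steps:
W = -5/9 (W = -⅑*5 = -5/9 ≈ -0.55556)
I(W)² = (√(2 - 5/9))² = (√(13/9))² = (√13/3)² = 13/9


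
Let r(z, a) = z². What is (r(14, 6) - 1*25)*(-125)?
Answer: -21375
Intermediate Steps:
(r(14, 6) - 1*25)*(-125) = (14² - 1*25)*(-125) = (196 - 25)*(-125) = 171*(-125) = -21375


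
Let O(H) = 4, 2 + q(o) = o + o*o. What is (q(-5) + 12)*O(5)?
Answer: 120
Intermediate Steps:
q(o) = -2 + o + o² (q(o) = -2 + (o + o*o) = -2 + (o + o²) = -2 + o + o²)
(q(-5) + 12)*O(5) = ((-2 - 5 + (-5)²) + 12)*4 = ((-2 - 5 + 25) + 12)*4 = (18 + 12)*4 = 30*4 = 120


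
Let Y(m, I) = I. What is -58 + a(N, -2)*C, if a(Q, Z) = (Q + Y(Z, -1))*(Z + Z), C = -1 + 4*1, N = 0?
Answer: -46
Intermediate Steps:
C = 3 (C = -1 + 4 = 3)
a(Q, Z) = 2*Z*(-1 + Q) (a(Q, Z) = (Q - 1)*(Z + Z) = (-1 + Q)*(2*Z) = 2*Z*(-1 + Q))
-58 + a(N, -2)*C = -58 + (2*(-2)*(-1 + 0))*3 = -58 + (2*(-2)*(-1))*3 = -58 + 4*3 = -58 + 12 = -46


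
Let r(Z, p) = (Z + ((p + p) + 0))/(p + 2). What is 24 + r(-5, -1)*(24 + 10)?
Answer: -214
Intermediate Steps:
r(Z, p) = (Z + 2*p)/(2 + p) (r(Z, p) = (Z + (2*p + 0))/(2 + p) = (Z + 2*p)/(2 + p))
24 + r(-5, -1)*(24 + 10) = 24 + ((-5 + 2*(-1))/(2 - 1))*(24 + 10) = 24 + ((-5 - 2)/1)*34 = 24 + (1*(-7))*34 = 24 - 7*34 = 24 - 238 = -214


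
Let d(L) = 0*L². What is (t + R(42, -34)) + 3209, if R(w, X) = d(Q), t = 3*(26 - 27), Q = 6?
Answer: 3206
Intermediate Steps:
d(L) = 0
t = -3 (t = 3*(-1) = -3)
R(w, X) = 0
(t + R(42, -34)) + 3209 = (-3 + 0) + 3209 = -3 + 3209 = 3206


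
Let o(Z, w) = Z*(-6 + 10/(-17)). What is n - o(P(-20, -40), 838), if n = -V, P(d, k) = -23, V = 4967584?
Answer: -84451504/17 ≈ -4.9677e+6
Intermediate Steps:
o(Z, w) = -112*Z/17 (o(Z, w) = Z*(-6 + 10*(-1/17)) = Z*(-6 - 10/17) = Z*(-112/17) = -112*Z/17)
n = -4967584 (n = -1*4967584 = -4967584)
n - o(P(-20, -40), 838) = -4967584 - (-112)*(-23)/17 = -4967584 - 1*2576/17 = -4967584 - 2576/17 = -84451504/17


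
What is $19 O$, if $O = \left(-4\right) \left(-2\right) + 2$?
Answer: $190$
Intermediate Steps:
$O = 10$ ($O = 8 + 2 = 10$)
$19 O = 19 \cdot 10 = 190$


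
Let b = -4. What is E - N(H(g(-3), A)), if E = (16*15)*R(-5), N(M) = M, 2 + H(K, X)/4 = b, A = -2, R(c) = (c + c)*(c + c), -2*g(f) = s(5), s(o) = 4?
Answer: 24024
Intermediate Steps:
g(f) = -2 (g(f) = -½*4 = -2)
R(c) = 4*c² (R(c) = (2*c)*(2*c) = 4*c²)
H(K, X) = -24 (H(K, X) = -8 + 4*(-4) = -8 - 16 = -24)
E = 24000 (E = (16*15)*(4*(-5)²) = 240*(4*25) = 240*100 = 24000)
E - N(H(g(-3), A)) = 24000 - 1*(-24) = 24000 + 24 = 24024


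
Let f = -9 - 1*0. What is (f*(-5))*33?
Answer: 1485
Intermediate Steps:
f = -9 (f = -9 + 0 = -9)
(f*(-5))*33 = -9*(-5)*33 = 45*33 = 1485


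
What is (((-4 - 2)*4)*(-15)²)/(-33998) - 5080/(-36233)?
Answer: 184184020/615924767 ≈ 0.29904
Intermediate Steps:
(((-4 - 2)*4)*(-15)²)/(-33998) - 5080/(-36233) = (-6*4*225)*(-1/33998) - 5080*(-1/36233) = -24*225*(-1/33998) + 5080/36233 = -5400*(-1/33998) + 5080/36233 = 2700/16999 + 5080/36233 = 184184020/615924767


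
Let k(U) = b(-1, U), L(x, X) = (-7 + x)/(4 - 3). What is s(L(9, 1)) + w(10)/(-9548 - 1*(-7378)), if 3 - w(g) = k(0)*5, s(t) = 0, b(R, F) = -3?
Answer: -9/1085 ≈ -0.0082949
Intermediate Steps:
L(x, X) = -7 + x (L(x, X) = (-7 + x)/1 = (-7 + x)*1 = -7 + x)
k(U) = -3
w(g) = 18 (w(g) = 3 - (-3)*5 = 3 - 1*(-15) = 3 + 15 = 18)
s(L(9, 1)) + w(10)/(-9548 - 1*(-7378)) = 0 + 18/(-9548 - 1*(-7378)) = 0 + 18/(-9548 + 7378) = 0 + 18/(-2170) = 0 + 18*(-1/2170) = 0 - 9/1085 = -9/1085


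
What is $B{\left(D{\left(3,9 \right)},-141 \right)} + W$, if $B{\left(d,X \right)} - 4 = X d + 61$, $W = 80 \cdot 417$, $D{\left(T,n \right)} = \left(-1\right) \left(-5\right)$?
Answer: $32720$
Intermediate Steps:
$D{\left(T,n \right)} = 5$
$W = 33360$
$B{\left(d,X \right)} = 65 + X d$ ($B{\left(d,X \right)} = 4 + \left(X d + 61\right) = 4 + \left(61 + X d\right) = 65 + X d$)
$B{\left(D{\left(3,9 \right)},-141 \right)} + W = \left(65 - 705\right) + 33360 = -640 + 33360 = 32720$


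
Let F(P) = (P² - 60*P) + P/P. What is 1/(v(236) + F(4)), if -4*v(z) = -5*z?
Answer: 1/72 ≈ 0.013889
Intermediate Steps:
F(P) = 1 + P² - 60*P (F(P) = (P² - 60*P) + 1 = 1 + P² - 60*P)
v(z) = 5*z/4 (v(z) = -(-5)*z/4 = 5*z/4)
1/(v(236) + F(4)) = 1/((5/4)*236 + (1 + 4² - 60*4)) = 1/(295 + (1 + 16 - 240)) = 1/(295 - 223) = 1/72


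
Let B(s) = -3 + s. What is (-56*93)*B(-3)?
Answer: 31248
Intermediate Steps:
(-56*93)*B(-3) = (-56*93)*(-3 - 3) = -5208*(-6) = 31248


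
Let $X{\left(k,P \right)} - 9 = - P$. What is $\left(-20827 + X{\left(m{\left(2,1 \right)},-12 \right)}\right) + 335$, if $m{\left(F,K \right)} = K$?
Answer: $-20471$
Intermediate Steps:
$X{\left(k,P \right)} = 9 - P$
$\left(-20827 + X{\left(m{\left(2,1 \right)},-12 \right)}\right) + 335 = \left(-20827 + \left(9 - -12\right)\right) + 335 = \left(-20827 + \left(9 + 12\right)\right) + 335 = \left(-20827 + 21\right) + 335 = -20806 + 335 = -20471$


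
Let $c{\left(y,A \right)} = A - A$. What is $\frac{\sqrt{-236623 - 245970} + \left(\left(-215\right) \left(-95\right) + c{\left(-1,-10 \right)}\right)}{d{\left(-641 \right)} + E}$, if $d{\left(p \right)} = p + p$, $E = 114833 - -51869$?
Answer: $\frac{4085}{33084} + \frac{i \sqrt{482593}}{165420} \approx 0.12347 + 0.0041995 i$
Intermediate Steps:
$c{\left(y,A \right)} = 0$
$E = 166702$ ($E = 114833 + 51869 = 166702$)
$d{\left(p \right)} = 2 p$
$\frac{\sqrt{-236623 - 245970} + \left(\left(-215\right) \left(-95\right) + c{\left(-1,-10 \right)}\right)}{d{\left(-641 \right)} + E} = \frac{\sqrt{-236623 - 245970} + \left(\left(-215\right) \left(-95\right) + 0\right)}{2 \left(-641\right) + 166702} = \frac{\sqrt{-482593} + \left(20425 + 0\right)}{-1282 + 166702} = \frac{i \sqrt{482593} + 20425}{165420} = \left(20425 + i \sqrt{482593}\right) \frac{1}{165420} = \frac{4085}{33084} + \frac{i \sqrt{482593}}{165420}$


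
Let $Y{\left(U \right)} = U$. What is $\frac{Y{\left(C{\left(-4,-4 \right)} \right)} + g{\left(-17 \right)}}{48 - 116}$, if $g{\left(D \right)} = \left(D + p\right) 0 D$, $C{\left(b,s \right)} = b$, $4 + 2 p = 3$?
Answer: $\frac{1}{17} \approx 0.058824$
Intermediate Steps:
$p = - \frac{1}{2}$ ($p = -2 + \frac{1}{2} \cdot 3 = -2 + \frac{3}{2} = - \frac{1}{2} \approx -0.5$)
$g{\left(D \right)} = 0$ ($g{\left(D \right)} = \left(D - \frac{1}{2}\right) 0 D = \left(- \frac{1}{2} + D\right) 0 D = 0 D = 0$)
$\frac{Y{\left(C{\left(-4,-4 \right)} \right)} + g{\left(-17 \right)}}{48 - 116} = \frac{-4 + 0}{48 - 116} = - \frac{4}{-68} = \left(-4\right) \left(- \frac{1}{68}\right) = \frac{1}{17}$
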